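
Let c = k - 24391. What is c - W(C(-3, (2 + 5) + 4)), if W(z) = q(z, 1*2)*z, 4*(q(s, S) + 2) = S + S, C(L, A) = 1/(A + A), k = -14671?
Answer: -859363/22 ≈ -39062.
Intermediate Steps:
C(L, A) = 1/(2*A)
q(s, S) = -2 + S/2 (q(s, S) = -2 + (S + S)/4 = -2 + (2*S)/4 = -2 + S/2)
c = -39062 (c = -14671 - 24391 = -39062)
W(z) = -z (W(z) = (-2 + (1*2)/2)*z = (-2 + (1/2)*2)*z = (-2 + 1)*z = -z)
c - W(C(-3, (2 + 5) + 4)) = -39062 - (-1)*1/(2*((2 + 5) + 4)) = -39062 - (-1)*1/(2*(7 + 4)) = -39062 - (-1)*(1/2)/11 = -39062 - (-1)*(1/2)*(1/11) = -39062 - (-1)/22 = -39062 - 1*(-1/22) = -39062 + 1/22 = -859363/22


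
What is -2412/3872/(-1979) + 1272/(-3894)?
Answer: -36884647/113024648 ≈ -0.32634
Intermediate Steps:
-2412/3872/(-1979) + 1272/(-3894) = -2412*1/3872*(-1/1979) + 1272*(-1/3894) = -603/968*(-1/1979) - 212/649 = 603/1915672 - 212/649 = -36884647/113024648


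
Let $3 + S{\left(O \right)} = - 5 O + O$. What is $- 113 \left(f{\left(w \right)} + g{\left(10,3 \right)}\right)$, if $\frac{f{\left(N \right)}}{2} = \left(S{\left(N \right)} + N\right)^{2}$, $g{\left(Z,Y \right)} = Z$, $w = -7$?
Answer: $-74354$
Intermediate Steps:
$S{\left(O \right)} = -3 - 4 O$ ($S{\left(O \right)} = -3 + \left(- 5 O + O\right) = -3 - 4 O$)
$f{\left(N \right)} = 2 \left(-3 - 3 N\right)^{2}$ ($f{\left(N \right)} = 2 \left(\left(-3 - 4 N\right) + N\right)^{2} = 2 \left(-3 - 3 N\right)^{2}$)
$- 113 \left(f{\left(w \right)} + g{\left(10,3 \right)}\right) = - 113 \left(18 \left(1 - 7\right)^{2} + 10\right) = - 113 \left(18 \left(-6\right)^{2} + 10\right) = - 113 \left(18 \cdot 36 + 10\right) = - 113 \left(648 + 10\right) = \left(-113\right) 658 = -74354$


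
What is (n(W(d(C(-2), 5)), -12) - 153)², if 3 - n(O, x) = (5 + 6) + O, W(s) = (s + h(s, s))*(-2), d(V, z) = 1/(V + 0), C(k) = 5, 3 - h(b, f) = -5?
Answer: 522729/25 ≈ 20909.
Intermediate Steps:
h(b, f) = 8 (h(b, f) = 3 - 1*(-5) = 3 + 5 = 8)
d(V, z) = 1/V
W(s) = -16 - 2*s (W(s) = (s + 8)*(-2) = (8 + s)*(-2) = -16 - 2*s)
n(O, x) = -8 - O (n(O, x) = 3 - ((5 + 6) + O) = 3 - (11 + O) = 3 + (-11 - O) = -8 - O)
(n(W(d(C(-2), 5)), -12) - 153)² = ((-8 - (-16 - 2/5)) - 153)² = ((-8 - (-16 - 2*⅕)) - 153)² = ((-8 - (-16 - ⅖)) - 153)² = ((-8 - 1*(-82/5)) - 153)² = ((-8 + 82/5) - 153)² = (42/5 - 153)² = (-723/5)² = 522729/25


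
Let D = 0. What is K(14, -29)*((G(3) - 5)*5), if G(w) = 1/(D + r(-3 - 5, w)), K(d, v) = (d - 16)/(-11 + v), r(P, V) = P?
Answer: -41/32 ≈ -1.2813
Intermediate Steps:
K(d, v) = (-16 + d)/(-11 + v)
G(w) = -⅛ (G(w) = 1/(0 + (-3 - 5)) = 1/(0 - 8) = 1/(-8) = -⅛)
K(14, -29)*((G(3) - 5)*5) = ((-16 + 14)/(-11 - 29))*((-⅛ - 5)*5) = (-2/(-40))*(-41/8*5) = -1/40*(-2)*(-205/8) = (1/20)*(-205/8) = -41/32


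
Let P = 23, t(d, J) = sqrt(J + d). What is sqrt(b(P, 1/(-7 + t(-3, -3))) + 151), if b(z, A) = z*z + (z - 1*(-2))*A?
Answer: sqrt(680 - 25/(7 - I*sqrt(6))) ≈ 26.016 - 0.0214*I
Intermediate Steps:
b(z, A) = z**2 + A*(2 + z) (b(z, A) = z**2 + (z + 2)*A = z**2 + (2 + z)*A = z**2 + A*(2 + z))
sqrt(b(P, 1/(-7 + t(-3, -3))) + 151) = sqrt((23**2 + 2/(-7 + sqrt(-3 - 3)) + 23/(-7 + sqrt(-3 - 3))) + 151) = sqrt((529 + 2/(-7 + sqrt(-6)) + 23/(-7 + sqrt(-6))) + 151) = sqrt((529 + 2/(-7 + I*sqrt(6)) + 23/(-7 + I*sqrt(6))) + 151) = sqrt((529 + 25/(-7 + I*sqrt(6))) + 151) = sqrt(680 + 25/(-7 + I*sqrt(6)))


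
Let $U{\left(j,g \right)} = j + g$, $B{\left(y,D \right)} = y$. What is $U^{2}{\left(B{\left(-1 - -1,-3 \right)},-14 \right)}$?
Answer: $196$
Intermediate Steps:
$U{\left(j,g \right)} = g + j$
$U^{2}{\left(B{\left(-1 - -1,-3 \right)},-14 \right)} = \left(-14 - 0\right)^{2} = \left(-14 + \left(-1 + 1\right)\right)^{2} = \left(-14 + 0\right)^{2} = \left(-14\right)^{2} = 196$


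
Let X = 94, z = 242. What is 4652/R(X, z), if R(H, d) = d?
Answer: 2326/121 ≈ 19.223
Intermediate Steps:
4652/R(X, z) = 4652/242 = 4652*(1/242) = 2326/121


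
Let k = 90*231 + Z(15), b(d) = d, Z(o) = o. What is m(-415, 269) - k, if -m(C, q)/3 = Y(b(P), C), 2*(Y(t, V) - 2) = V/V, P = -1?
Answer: -41625/2 ≈ -20813.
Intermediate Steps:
Y(t, V) = 5/2 (Y(t, V) = 2 + (V/V)/2 = 2 + (½)*1 = 2 + ½ = 5/2)
m(C, q) = -15/2 (m(C, q) = -3*5/2 = -15/2)
k = 20805 (k = 90*231 + 15 = 20790 + 15 = 20805)
m(-415, 269) - k = -15/2 - 1*20805 = -15/2 - 20805 = -41625/2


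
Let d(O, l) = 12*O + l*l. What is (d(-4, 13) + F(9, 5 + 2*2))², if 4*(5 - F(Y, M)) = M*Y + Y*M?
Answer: 29241/4 ≈ 7310.3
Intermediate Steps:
F(Y, M) = 5 - M*Y/2 (F(Y, M) = 5 - (M*Y + Y*M)/4 = 5 - (M*Y + M*Y)/4 = 5 - M*Y/2)
d(O, l) = l² + 12*O (d(O, l) = 12*O + l² = l² + 12*O)
(d(-4, 13) + F(9, 5 + 2*2))² = ((13² + 12*(-4)) + (5 - ½*(5 + 2*2)*9))² = ((169 - 48) + (5 - ½*(5 + 4)*9))² = (121 + (5 - ½*9*9))² = (121 + (5 - 81/2))² = (121 - 71/2)² = (171/2)² = 29241/4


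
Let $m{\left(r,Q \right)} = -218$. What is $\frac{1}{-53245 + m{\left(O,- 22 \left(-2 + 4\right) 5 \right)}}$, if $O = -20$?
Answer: $- \frac{1}{53463} \approx -1.8705 \cdot 10^{-5}$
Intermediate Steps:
$\frac{1}{-53245 + m{\left(O,- 22 \left(-2 + 4\right) 5 \right)}} = \frac{1}{-53245 - 218} = \frac{1}{-53463} = - \frac{1}{53463}$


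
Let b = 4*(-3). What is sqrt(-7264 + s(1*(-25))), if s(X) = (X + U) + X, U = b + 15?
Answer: I*sqrt(7311) ≈ 85.504*I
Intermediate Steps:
b = -12
U = 3 (U = -12 + 15 = 3)
s(X) = 3 + 2*X (s(X) = (X + 3) + X = (3 + X) + X = 3 + 2*X)
sqrt(-7264 + s(1*(-25))) = sqrt(-7264 + (3 + 2*(1*(-25)))) = sqrt(-7264 + (3 + 2*(-25))) = sqrt(-7264 + (3 - 50)) = sqrt(-7264 - 47) = sqrt(-7311) = I*sqrt(7311)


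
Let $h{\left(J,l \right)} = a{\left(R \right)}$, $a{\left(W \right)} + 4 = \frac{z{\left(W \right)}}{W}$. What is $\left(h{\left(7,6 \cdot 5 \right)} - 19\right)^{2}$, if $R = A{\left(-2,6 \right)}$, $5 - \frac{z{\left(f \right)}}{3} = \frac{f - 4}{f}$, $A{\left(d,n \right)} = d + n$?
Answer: $\frac{5929}{16} \approx 370.56$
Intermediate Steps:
$z{\left(f \right)} = 15 - \frac{3 \left(-4 + f\right)}{f}$ ($z{\left(f \right)} = 15 - 3 \frac{f - 4}{f} = 15 - 3 \frac{-4 + f}{f} = 15 - \frac{3 \left(-4 + f\right)}{f}$)
$R = 4$ ($R = -2 + 6 = 4$)
$a{\left(W \right)} = -4 + \frac{12 + \frac{12}{W}}{W}$
$h{\left(J,l \right)} = - \frac{1}{4}$ ($h{\left(J,l \right)} = -4 + \frac{12}{4} + \frac{12}{16} = -4 + 12 \cdot \frac{1}{4} + 12 \cdot \frac{1}{16} = -4 + 3 + \frac{3}{4} = - \frac{1}{4}$)
$\left(h{\left(7,6 \cdot 5 \right)} - 19\right)^{2} = \left(- \frac{1}{4} - 19\right)^{2} = \left(- \frac{77}{4}\right)^{2} = \frac{5929}{16}$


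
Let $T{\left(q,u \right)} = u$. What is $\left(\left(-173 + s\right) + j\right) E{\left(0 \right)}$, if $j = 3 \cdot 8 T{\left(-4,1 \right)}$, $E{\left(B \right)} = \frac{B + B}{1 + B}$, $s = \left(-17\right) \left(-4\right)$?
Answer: $0$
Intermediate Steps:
$s = 68$
$E{\left(B \right)} = \frac{2 B}{1 + B}$
$j = 24$ ($j = 3 \cdot 8 \cdot 1 = 24 \cdot 1 = 24$)
$\left(\left(-173 + s\right) + j\right) E{\left(0 \right)} = \left(\left(-173 + 68\right) + 24\right) 2 \cdot 0 \frac{1}{1 + 0} = \left(-105 + 24\right) 2 \cdot 0 \cdot 1^{-1} = - 81 \cdot 2 \cdot 0 \cdot 1 = \left(-81\right) 0 = 0$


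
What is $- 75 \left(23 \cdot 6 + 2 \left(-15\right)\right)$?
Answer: $-8100$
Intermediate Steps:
$- 75 \left(23 \cdot 6 + 2 \left(-15\right)\right) = - 75 \left(138 - 30\right) = \left(-75\right) 108 = -8100$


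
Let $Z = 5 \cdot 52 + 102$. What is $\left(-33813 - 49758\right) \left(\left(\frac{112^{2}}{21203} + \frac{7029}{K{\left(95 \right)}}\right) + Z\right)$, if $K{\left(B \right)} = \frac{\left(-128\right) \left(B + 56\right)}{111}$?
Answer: $- \frac{1576522268781099}{58544512} \approx -2.6929 \cdot 10^{7}$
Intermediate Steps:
$K{\left(B \right)} = - \frac{7168}{111} - \frac{128 B}{111}$ ($K{\left(B \right)} = - 128 \left(56 + B\right) \frac{1}{111} = \left(-7168 - 128 B\right) \frac{1}{111} = - \frac{7168}{111} - \frac{128 B}{111}$)
$Z = 362$ ($Z = 260 + 102 = 362$)
$\left(-33813 - 49758\right) \left(\left(\frac{112^{2}}{21203} + \frac{7029}{K{\left(95 \right)}}\right) + Z\right) = \left(-33813 - 49758\right) \left(\left(\frac{112^{2}}{21203} + \frac{7029}{- \frac{7168}{111} - \frac{12160}{111}}\right) + 362\right) = - 83571 \left(\left(12544 \cdot \frac{1}{21203} + \frac{7029}{- \frac{7168}{111} - \frac{12160}{111}}\right) + 362\right) = - 83571 \left(\left(\frac{1792}{3029} + \frac{7029}{- \frac{19328}{111}}\right) + 362\right) = - 83571 \left(\left(\frac{1792}{3029} + 7029 \left(- \frac{111}{19328}\right)\right) + 362\right) = - 83571 \left(\left(\frac{1792}{3029} - \frac{780219}{19328}\right) + 362\right) = - 83571 \left(- \frac{2328647575}{58544512} + 362\right) = \left(-83571\right) \frac{18864465769}{58544512} = - \frac{1576522268781099}{58544512}$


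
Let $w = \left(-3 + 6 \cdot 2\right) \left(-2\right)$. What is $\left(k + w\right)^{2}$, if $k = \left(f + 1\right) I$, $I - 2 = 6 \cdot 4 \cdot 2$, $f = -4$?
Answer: $28224$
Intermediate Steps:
$I = 50$ ($I = 2 + 6 \cdot 4 \cdot 2 = 2 + 24 \cdot 2 = 2 + 48 = 50$)
$k = -150$ ($k = \left(-4 + 1\right) 50 = \left(-3\right) 50 = -150$)
$w = -18$ ($w = \left(-3 + 12\right) \left(-2\right) = 9 \left(-2\right) = -18$)
$\left(k + w\right)^{2} = \left(-150 - 18\right)^{2} = \left(-168\right)^{2} = 28224$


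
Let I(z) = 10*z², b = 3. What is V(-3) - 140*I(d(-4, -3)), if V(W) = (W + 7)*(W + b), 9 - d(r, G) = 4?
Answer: -35000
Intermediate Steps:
d(r, G) = 5 (d(r, G) = 9 - 1*4 = 9 - 4 = 5)
V(W) = (3 + W)*(7 + W) (V(W) = (W + 7)*(W + 3) = (7 + W)*(3 + W) = (3 + W)*(7 + W))
V(-3) - 140*I(d(-4, -3)) = (21 + (-3)² + 10*(-3)) - 1400*5² = (21 + 9 - 30) - 1400*25 = 0 - 140*250 = 0 - 35000 = -35000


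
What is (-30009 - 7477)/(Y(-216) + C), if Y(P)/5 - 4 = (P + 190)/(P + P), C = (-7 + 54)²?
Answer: -8096976/481529 ≈ -16.815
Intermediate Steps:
C = 2209 (C = 47² = 2209)
Y(P) = 20 + 5*(190 + P)/(2*P) (Y(P) = 20 + 5*((P + 190)/(P + P)) = 20 + 5*((190 + P)/((2*P))) = 20 + 5*((190 + P)*(1/(2*P))) = 20 + 5*((190 + P)/(2*P)) = 20 + 5*(190 + P)/(2*P))
(-30009 - 7477)/(Y(-216) + C) = (-30009 - 7477)/((45/2 + 475/(-216)) + 2209) = -37486/((45/2 + 475*(-1/216)) + 2209) = -37486/((45/2 - 475/216) + 2209) = -37486/(4385/216 + 2209) = -37486/481529/216 = -37486*216/481529 = -8096976/481529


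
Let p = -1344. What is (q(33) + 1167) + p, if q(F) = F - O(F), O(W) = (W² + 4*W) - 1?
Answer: -1364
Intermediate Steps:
O(W) = -1 + W² + 4*W
q(F) = 1 - F² - 3*F (q(F) = F - (-1 + F² + 4*F) = F + (1 - F² - 4*F) = 1 - F² - 3*F)
(q(33) + 1167) + p = ((1 - 1*33² - 3*33) + 1167) - 1344 = ((1 - 1*1089 - 99) + 1167) - 1344 = ((1 - 1089 - 99) + 1167) - 1344 = (-1187 + 1167) - 1344 = -20 - 1344 = -1364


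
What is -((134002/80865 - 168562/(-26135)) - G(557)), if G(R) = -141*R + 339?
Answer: -6611252635994/84536271 ≈ -78206.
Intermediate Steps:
G(R) = 339 - 141*R
-((134002/80865 - 168562/(-26135)) - G(557)) = -((134002/80865 - 168562/(-26135)) - (339 - 141*557)) = -((134002*(1/80865) - 168562*(-1/26135)) - (339 - 78537)) = -((134002/80865 + 168562/26135) - 1*(-78198)) = -(685316336/84536271 + 78198) = -1*6611252635994/84536271 = -6611252635994/84536271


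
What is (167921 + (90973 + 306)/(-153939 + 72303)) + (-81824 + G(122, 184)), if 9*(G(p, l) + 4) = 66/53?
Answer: 124165010907/1442236 ≈ 86092.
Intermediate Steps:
G(p, l) = -614/159 (G(p, l) = -4 + (66/53)/9 = -4 + (66*(1/53))/9 = -4 + (⅑)*(66/53) = -4 + 22/159 = -614/159)
(167921 + (90973 + 306)/(-153939 + 72303)) + (-81824 + G(122, 184)) = (167921 + (90973 + 306)/(-153939 + 72303)) + (-81824 - 614/159) = (167921 + 91279/(-81636)) - 13010630/159 = (167921 + 91279*(-1/81636)) - 13010630/159 = (167921 - 91279/81636) - 13010630/159 = 13708307477/81636 - 13010630/159 = 124165010907/1442236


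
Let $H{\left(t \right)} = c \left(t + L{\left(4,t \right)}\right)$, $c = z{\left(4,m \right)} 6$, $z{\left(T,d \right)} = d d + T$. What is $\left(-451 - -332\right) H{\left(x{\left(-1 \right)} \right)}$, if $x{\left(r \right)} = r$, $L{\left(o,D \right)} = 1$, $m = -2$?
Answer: $0$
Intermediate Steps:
$z{\left(T,d \right)} = T + d^{2}$ ($z{\left(T,d \right)} = d^{2} + T = T + d^{2}$)
$c = 48$ ($c = \left(4 + \left(-2\right)^{2}\right) 6 = \left(4 + 4\right) 6 = 8 \cdot 6 = 48$)
$H{\left(t \right)} = 48 + 48 t$ ($H{\left(t \right)} = 48 \left(t + 1\right) = 48 \left(1 + t\right) = 48 + 48 t$)
$\left(-451 - -332\right) H{\left(x{\left(-1 \right)} \right)} = \left(-451 - -332\right) \left(48 + 48 \left(-1\right)\right) = \left(-451 + 332\right) \left(48 - 48\right) = \left(-119\right) 0 = 0$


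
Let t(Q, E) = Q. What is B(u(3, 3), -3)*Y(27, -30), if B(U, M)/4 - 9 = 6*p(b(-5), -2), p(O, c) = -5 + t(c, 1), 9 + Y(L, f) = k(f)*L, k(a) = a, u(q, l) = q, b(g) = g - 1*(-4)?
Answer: 108108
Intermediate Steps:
b(g) = 4 + g (b(g) = g + 4 = 4 + g)
Y(L, f) = -9 + L*f (Y(L, f) = -9 + f*L = -9 + L*f)
p(O, c) = -5 + c
B(U, M) = -132 (B(U, M) = 36 + 4*(6*(-5 - 2)) = 36 + 4*(6*(-7)) = 36 + 4*(-42) = 36 - 168 = -132)
B(u(3, 3), -3)*Y(27, -30) = -132*(-9 + 27*(-30)) = -132*(-9 - 810) = -132*(-819) = 108108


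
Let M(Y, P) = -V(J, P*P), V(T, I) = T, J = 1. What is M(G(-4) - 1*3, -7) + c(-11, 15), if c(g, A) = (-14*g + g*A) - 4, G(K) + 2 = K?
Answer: -16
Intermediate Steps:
G(K) = -2 + K
c(g, A) = -4 - 14*g + A*g (c(g, A) = (-14*g + A*g) - 4 = -4 - 14*g + A*g)
M(Y, P) = -1 (M(Y, P) = -1*1 = -1)
M(G(-4) - 1*3, -7) + c(-11, 15) = -1 + (-4 - 14*(-11) + 15*(-11)) = -1 + (-4 + 154 - 165) = -1 - 15 = -16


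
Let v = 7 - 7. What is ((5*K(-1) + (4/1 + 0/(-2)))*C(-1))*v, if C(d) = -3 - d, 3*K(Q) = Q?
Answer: 0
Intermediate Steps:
K(Q) = Q/3
v = 0
((5*K(-1) + (4/1 + 0/(-2)))*C(-1))*v = ((5*((⅓)*(-1)) + (4/1 + 0/(-2)))*(-3 - 1*(-1)))*0 = ((5*(-⅓) + (4*1 + 0*(-½)))*(-3 + 1))*0 = ((-5/3 + (4 + 0))*(-2))*0 = ((-5/3 + 4)*(-2))*0 = ((7/3)*(-2))*0 = -14/3*0 = 0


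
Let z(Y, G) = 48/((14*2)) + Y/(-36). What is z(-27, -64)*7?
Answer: 69/4 ≈ 17.250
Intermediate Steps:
z(Y, G) = 12/7 - Y/36 (z(Y, G) = 48/28 + Y*(-1/36) = 48*(1/28) - Y/36 = 12/7 - Y/36)
z(-27, -64)*7 = (12/7 - 1/36*(-27))*7 = (12/7 + ¾)*7 = (69/28)*7 = 69/4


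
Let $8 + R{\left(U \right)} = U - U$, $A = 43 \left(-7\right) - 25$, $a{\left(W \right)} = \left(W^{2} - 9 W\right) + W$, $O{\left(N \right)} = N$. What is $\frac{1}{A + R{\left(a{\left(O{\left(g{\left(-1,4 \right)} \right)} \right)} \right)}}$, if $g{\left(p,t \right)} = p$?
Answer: $- \frac{1}{334} \approx -0.002994$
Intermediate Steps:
$a{\left(W \right)} = W^{2} - 8 W$
$A = -326$ ($A = -301 - 25 = -326$)
$R{\left(U \right)} = -8$ ($R{\left(U \right)} = -8 + \left(U - U\right) = -8 + 0 = -8$)
$\frac{1}{A + R{\left(a{\left(O{\left(g{\left(-1,4 \right)} \right)} \right)} \right)}} = \frac{1}{-326 - 8} = \frac{1}{-334} = - \frac{1}{334}$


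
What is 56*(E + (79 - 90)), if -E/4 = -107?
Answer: 23352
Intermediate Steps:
E = 428 (E = -4*(-107) = 428)
56*(E + (79 - 90)) = 56*(428 + (79 - 90)) = 56*(428 - 11) = 56*417 = 23352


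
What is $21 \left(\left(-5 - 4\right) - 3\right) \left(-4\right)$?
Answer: $1008$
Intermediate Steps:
$21 \left(\left(-5 - 4\right) - 3\right) \left(-4\right) = 21 \left(-9 - 3\right) \left(-4\right) = 21 \left(-12\right) \left(-4\right) = \left(-252\right) \left(-4\right) = 1008$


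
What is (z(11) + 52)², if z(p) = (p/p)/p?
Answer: 328329/121 ≈ 2713.5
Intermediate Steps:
z(p) = 1/p
(z(11) + 52)² = (1/11 + 52)² = (573/11)² = 328329/121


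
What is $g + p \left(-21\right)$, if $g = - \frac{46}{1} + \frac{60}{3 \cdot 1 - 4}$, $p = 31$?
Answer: $-757$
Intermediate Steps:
$g = -106$ ($g = \left(-46\right) 1 + \frac{60}{3 - 4} = -46 + \frac{60}{-1} = -46 + 60 \left(-1\right) = -46 - 60 = -106$)
$g + p \left(-21\right) = -106 + 31 \left(-21\right) = -106 - 651 = -757$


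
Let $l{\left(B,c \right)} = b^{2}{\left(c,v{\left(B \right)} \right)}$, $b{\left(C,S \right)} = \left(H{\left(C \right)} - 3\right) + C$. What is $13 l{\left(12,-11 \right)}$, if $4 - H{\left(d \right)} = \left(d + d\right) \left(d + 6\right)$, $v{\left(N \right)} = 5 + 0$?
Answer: $187200$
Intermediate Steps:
$v{\left(N \right)} = 5$
$H{\left(d \right)} = 4 - 2 d \left(6 + d\right)$ ($H{\left(d \right)} = 4 - \left(d + d\right) \left(d + 6\right) = 4 - 2 d \left(6 + d\right)$)
$b{\left(C,S \right)} = 1 - 11 C - 2 C^{2}$ ($b{\left(C,S \right)} = \left(\left(4 - 12 C - 2 C^{2}\right) - 3\right) + C = \left(1 - 12 C - 2 C^{2}\right) + C = 1 - 11 C - 2 C^{2}$)
$l{\left(B,c \right)} = \left(1 - 11 c - 2 c^{2}\right)^{2}$
$13 l{\left(12,-11 \right)} = 13 \left(-1 + 2 \left(-11\right)^{2} + 11 \left(-11\right)\right)^{2} = 13 \left(-1 + 2 \cdot 121 - 121\right)^{2} = 13 \left(-1 + 242 - 121\right)^{2} = 13 \cdot 120^{2} = 13 \cdot 14400 = 187200$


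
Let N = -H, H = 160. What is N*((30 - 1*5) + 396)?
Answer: -67360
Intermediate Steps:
N = -160 (N = -1*160 = -160)
N*((30 - 1*5) + 396) = -160*((30 - 1*5) + 396) = -160*((30 - 5) + 396) = -160*(25 + 396) = -160*421 = -67360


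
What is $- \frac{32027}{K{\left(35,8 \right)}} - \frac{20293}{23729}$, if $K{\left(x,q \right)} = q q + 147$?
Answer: $- \frac{764250506}{5006819} \approx -152.64$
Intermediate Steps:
$K{\left(x,q \right)} = 147 + q^{2}$ ($K{\left(x,q \right)} = q^{2} + 147 = 147 + q^{2}$)
$- \frac{32027}{K{\left(35,8 \right)}} - \frac{20293}{23729} = - \frac{32027}{147 + 8^{2}} - \frac{20293}{23729} = - \frac{32027}{147 + 64} - \frac{20293}{23729} = - \frac{32027}{211} - \frac{20293}{23729} = - \frac{764250506}{5006819}$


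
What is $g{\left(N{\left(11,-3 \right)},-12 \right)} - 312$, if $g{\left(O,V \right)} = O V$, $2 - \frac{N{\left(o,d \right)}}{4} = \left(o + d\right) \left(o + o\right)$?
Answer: $8040$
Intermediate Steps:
$N{\left(o,d \right)} = 8 - 8 o \left(d + o\right)$ ($N{\left(o,d \right)} = 8 - 4 \left(o + d\right) \left(o + o\right) = 8 - 4 \left(d + o\right) 2 o = 8 - 4 \cdot 2 o \left(d + o\right) = 8 - 8 o \left(d + o\right)$)
$g{\left(N{\left(11,-3 \right)},-12 \right)} - 312 = \left(8 - 8 \cdot 11^{2} - \left(-24\right) 11\right) \left(-12\right) - 312 = \left(8 - 968 + 264\right) \left(-12\right) - 312 = \left(-696\right) \left(-12\right) - 312 = 8352 - 312 = 8040$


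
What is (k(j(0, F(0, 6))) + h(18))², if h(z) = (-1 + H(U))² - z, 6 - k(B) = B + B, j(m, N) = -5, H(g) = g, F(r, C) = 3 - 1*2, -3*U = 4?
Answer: 961/81 ≈ 11.864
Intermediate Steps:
U = -4/3 (U = -⅓*4 = -4/3 ≈ -1.3333)
F(r, C) = 1 (F(r, C) = 3 - 2 = 1)
k(B) = 6 - 2*B (k(B) = 6 - (B + B) = 6 - 2*B)
h(z) = 49/9 - z (h(z) = (-1 - 4/3)² - z = (-7/3)² - z = 49/9 - z)
(k(j(0, F(0, 6))) + h(18))² = ((6 - 2*(-5)) + (49/9 - 1*18))² = ((6 + 10) + (49/9 - 18))² = (16 - 113/9)² = (31/9)² = 961/81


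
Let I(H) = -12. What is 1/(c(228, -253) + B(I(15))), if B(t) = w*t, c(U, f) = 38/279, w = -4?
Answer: 279/13430 ≈ 0.020774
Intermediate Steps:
c(U, f) = 38/279 (c(U, f) = 38*(1/279) = 38/279)
B(t) = -4*t
1/(c(228, -253) + B(I(15))) = 1/(38/279 - 4*(-12)) = 1/(38/279 + 48) = 1/(13430/279) = 279/13430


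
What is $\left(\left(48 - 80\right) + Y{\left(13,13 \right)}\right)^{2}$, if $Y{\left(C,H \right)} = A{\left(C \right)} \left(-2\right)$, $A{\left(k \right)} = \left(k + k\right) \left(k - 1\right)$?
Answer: $430336$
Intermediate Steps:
$A{\left(k \right)} = 2 k \left(-1 + k\right)$
$Y{\left(C,H \right)} = - 4 C \left(-1 + C\right)$ ($Y{\left(C,H \right)} = 2 C \left(-1 + C\right) \left(-2\right) = - 4 C \left(-1 + C\right)$)
$\left(\left(48 - 80\right) + Y{\left(13,13 \right)}\right)^{2} = \left(\left(48 - 80\right) + 4 \cdot 13 \left(1 - 13\right)\right)^{2} = \left(-32 + 4 \cdot 13 \left(-12\right)\right)^{2} = \left(-32 - 624\right)^{2} = \left(-656\right)^{2} = 430336$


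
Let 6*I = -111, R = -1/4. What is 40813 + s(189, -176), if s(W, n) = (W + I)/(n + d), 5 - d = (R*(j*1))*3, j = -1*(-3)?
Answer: 27548093/675 ≈ 40812.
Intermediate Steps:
R = -¼ (R = -1*¼ = -¼ ≈ -0.25000)
j = 3
I = -37/2 (I = (⅙)*(-111) = -37/2 ≈ -18.500)
d = 29/4 (d = 5 - (-3/4)*3 = 5 - (-¼*3)*3 = 5 - (-3)*3/4 = 5 - 1*(-9/4) = 5 + 9/4 = 29/4 ≈ 7.2500)
s(W, n) = (-37/2 + W)/(29/4 + n) (s(W, n) = (W - 37/2)/(n + 29/4) = (-37/2 + W)/(29/4 + n))
40813 + s(189, -176) = 40813 + 2*(-37 + 2*189)/(29 + 4*(-176)) = 40813 + 2*(-37 + 378)/(29 - 704) = 40813 + 2*341/(-675) = 40813 + 2*(-1/675)*341 = 40813 - 682/675 = 27548093/675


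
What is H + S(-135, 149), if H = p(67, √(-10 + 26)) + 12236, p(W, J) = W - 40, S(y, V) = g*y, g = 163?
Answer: -9742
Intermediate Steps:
S(y, V) = 163*y
p(W, J) = -40 + W
H = 12263 (H = (-40 + 67) + 12236 = 27 + 12236 = 12263)
H + S(-135, 149) = 12263 + 163*(-135) = 12263 - 22005 = -9742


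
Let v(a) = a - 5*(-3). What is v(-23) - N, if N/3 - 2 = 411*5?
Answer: -6179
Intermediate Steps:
v(a) = 15 + a (v(a) = a + 15 = 15 + a)
N = 6171 (N = 6 + 3*(411*5) = 6 + 3*2055 = 6 + 6165 = 6171)
v(-23) - N = (15 - 23) - 1*6171 = -8 - 6171 = -6179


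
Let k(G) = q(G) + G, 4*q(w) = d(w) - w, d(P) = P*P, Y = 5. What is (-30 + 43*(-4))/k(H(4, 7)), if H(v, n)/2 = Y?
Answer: -404/65 ≈ -6.2154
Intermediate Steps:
d(P) = P²
H(v, n) = 10 (H(v, n) = 2*5 = 10)
q(w) = -w/4 + w²/4 (q(w) = (w² - w)/4 = -w/4 + w²/4)
k(G) = G + G*(-1 + G)/4 (k(G) = G*(-1 + G)/4 + G = G + G*(-1 + G)/4)
(-30 + 43*(-4))/k(H(4, 7)) = (-30 + 43*(-4))/(((¼)*10*(3 + 10))) = (-30 - 172)/(((¼)*10*13)) = -202/65/2 = -202*2/65 = -404/65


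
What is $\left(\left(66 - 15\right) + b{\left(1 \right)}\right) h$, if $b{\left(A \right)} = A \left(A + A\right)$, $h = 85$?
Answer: $4505$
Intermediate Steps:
$b{\left(A \right)} = 2 A^{2}$ ($b{\left(A \right)} = A 2 A = 2 A^{2}$)
$\left(\left(66 - 15\right) + b{\left(1 \right)}\right) h = \left(\left(66 - 15\right) + 2 \cdot 1^{2}\right) 85 = \left(\left(66 - 15\right) + 2 \cdot 1\right) 85 = \left(51 + 2\right) 85 = 53 \cdot 85 = 4505$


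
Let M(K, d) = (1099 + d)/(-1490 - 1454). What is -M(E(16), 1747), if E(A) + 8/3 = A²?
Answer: 1423/1472 ≈ 0.96671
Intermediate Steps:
E(A) = -8/3 + A²
M(K, d) = -1099/2944 - d/2944 (M(K, d) = (1099 + d)/(-2944) = (1099 + d)*(-1/2944) = -1099/2944 - d/2944)
-M(E(16), 1747) = -(-1099/2944 - 1/2944*1747) = -(-1099/2944 - 1747/2944) = -1*(-1423/1472) = 1423/1472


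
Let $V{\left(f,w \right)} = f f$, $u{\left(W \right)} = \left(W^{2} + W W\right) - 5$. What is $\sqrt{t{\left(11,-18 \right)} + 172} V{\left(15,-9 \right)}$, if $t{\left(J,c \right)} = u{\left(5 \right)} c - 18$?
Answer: $900 i \sqrt{41} \approx 5762.8 i$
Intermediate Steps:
$u{\left(W \right)} = -5 + 2 W^{2}$ ($u{\left(W \right)} = \left(W^{2} + W^{2}\right) - 5 = 2 W^{2} - 5 = -5 + 2 W^{2}$)
$t{\left(J,c \right)} = -18 + 45 c$ ($t{\left(J,c \right)} = \left(-5 + 2 \cdot 5^{2}\right) c - 18 = \left(-5 + 2 \cdot 25\right) c - 18 = \left(-5 + 50\right) c - 18 = 45 c - 18 = -18 + 45 c$)
$V{\left(f,w \right)} = f^{2}$
$\sqrt{t{\left(11,-18 \right)} + 172} V{\left(15,-9 \right)} = \sqrt{\left(-18 + 45 \left(-18\right)\right) + 172} \cdot 15^{2} = \sqrt{\left(-18 - 810\right) + 172} \cdot 225 = \sqrt{-828 + 172} \cdot 225 = \sqrt{-656} \cdot 225 = 4 i \sqrt{41} \cdot 225 = 900 i \sqrt{41}$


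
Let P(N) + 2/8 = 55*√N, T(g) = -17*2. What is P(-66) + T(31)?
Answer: -137/4 + 55*I*√66 ≈ -34.25 + 446.82*I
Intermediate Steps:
T(g) = -34
P(N) = -¼ + 55*√N
P(-66) + T(31) = (-¼ + 55*√(-66)) - 34 = (-¼ + 55*(I*√66)) - 34 = (-¼ + 55*I*√66) - 34 = -137/4 + 55*I*√66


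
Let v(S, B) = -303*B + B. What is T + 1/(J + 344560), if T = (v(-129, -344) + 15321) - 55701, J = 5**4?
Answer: 21922008981/345185 ≈ 63508.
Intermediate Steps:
J = 625
v(S, B) = -302*B
T = 63508 (T = (-302*(-344) + 15321) - 55701 = (103888 + 15321) - 55701 = 119209 - 55701 = 63508)
T + 1/(J + 344560) = 63508 + 1/(625 + 344560) = 63508 + 1/345185 = 21922008981/345185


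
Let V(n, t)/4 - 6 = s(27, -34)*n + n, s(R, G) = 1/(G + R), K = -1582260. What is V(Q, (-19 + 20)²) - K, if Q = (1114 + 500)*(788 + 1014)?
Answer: 80878260/7 ≈ 1.1554e+7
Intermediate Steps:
Q = 2908428 (Q = 1614*1802 = 2908428)
V(n, t) = 24 + 24*n/7 (V(n, t) = 24 + 4*(n/(-34 + 27) + n) = 24 + 4*(n/(-7) + n) = 24 + 4*(-n/7 + n) = 24 + 4*(6*n/7) = 24 + 24*n/7)
V(Q, (-19 + 20)²) - K = (24 + (24/7)*2908428) - 1*(-1582260) = (24 + 69802272/7) + 1582260 = 69802440/7 + 1582260 = 80878260/7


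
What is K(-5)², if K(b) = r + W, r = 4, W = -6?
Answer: 4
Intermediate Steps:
K(b) = -2 (K(b) = 4 - 6 = -2)
K(-5)² = (-2)² = 4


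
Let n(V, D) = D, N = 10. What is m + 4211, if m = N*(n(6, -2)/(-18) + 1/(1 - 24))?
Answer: 871817/207 ≈ 4211.7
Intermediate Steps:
m = 140/207 (m = 10*(-2/(-18) + 1/(1 - 24)) = 10*(-2*(-1/18) + 1/(-23)) = 10*(⅑ - 1/23) = 10*(14/207) = 140/207 ≈ 0.67633)
m + 4211 = 140/207 + 4211 = 871817/207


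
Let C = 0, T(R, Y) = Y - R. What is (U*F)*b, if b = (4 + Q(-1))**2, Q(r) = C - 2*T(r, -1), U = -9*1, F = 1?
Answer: -144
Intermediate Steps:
U = -9
Q(r) = 2 + 2*r (Q(r) = 0 - 2*(-1 - r) = 0 + (2 + 2*r) = 2 + 2*r)
b = 16 (b = (4 + (2 + 2*(-1)))**2 = (4 + (2 - 2))**2 = (4 + 0)**2 = 4**2 = 16)
(U*F)*b = -9*1*16 = -9*16 = -144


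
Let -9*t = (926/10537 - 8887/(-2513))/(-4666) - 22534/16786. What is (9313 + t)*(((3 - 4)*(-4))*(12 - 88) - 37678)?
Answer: -33686993446354748152931/95233086486549 ≈ -3.5373e+8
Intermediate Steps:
t = 198982861799669/1333263210811686 (t = -((926/10537 - 8887/(-2513))/(-4666) - 22534/16786)/9 = -((926*(1/10537) - 8887*(-1/2513))*(-1/4666) - 22534*1/16786)/9 = -((926/10537 + 8887/2513)*(-1/4666) - 11267/8393)/9 = -((95969357/26479481)*(-1/4666) - 11267/8393)/9 = -(-95969357/123553258346 - 11267/8393)/9 = -1/9*(-198982861799669/148140356756854) = 198982861799669/1333263210811686 ≈ 0.14925)
(9313 + t)*(((3 - 4)*(-4))*(12 - 88) - 37678) = (9313 + 198982861799669/1333263210811686)*(((3 - 4)*(-4))*(12 - 88) - 37678) = 12416879265151031387*(-1*(-4)*(-76) - 37678)/1333263210811686 = 12416879265151031387*(4*(-76) - 37678)/1333263210811686 = 12416879265151031387*(-304 - 37678)/1333263210811686 = (12416879265151031387/1333263210811686)*(-37982) = -33686993446354748152931/95233086486549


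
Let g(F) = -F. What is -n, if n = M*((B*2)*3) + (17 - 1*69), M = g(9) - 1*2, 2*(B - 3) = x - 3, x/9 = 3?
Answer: 1042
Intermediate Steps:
x = 27 (x = 9*3 = 27)
B = 15 (B = 3 + (27 - 3)/2 = 3 + (½)*24 = 3 + 12 = 15)
M = -11 (M = -1*9 - 1*2 = -9 - 2 = -11)
n = -1042 (n = -11*15*2*3 + (17 - 1*69) = -330*3 + (17 - 69) = -11*90 - 52 = -990 - 52 = -1042)
-n = -1*(-1042) = 1042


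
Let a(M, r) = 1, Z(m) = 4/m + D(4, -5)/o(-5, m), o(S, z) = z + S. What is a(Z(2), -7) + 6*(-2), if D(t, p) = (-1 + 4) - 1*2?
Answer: -11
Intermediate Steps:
o(S, z) = S + z
D(t, p) = 1 (D(t, p) = 3 - 2 = 1)
Z(m) = 1/(-5 + m) + 4/m (Z(m) = 4/m + 1/(-5 + m) = 1/(-5 + m) + 4/m)
a(Z(2), -7) + 6*(-2) = 1 + 6*(-2) = 1 - 12 = -11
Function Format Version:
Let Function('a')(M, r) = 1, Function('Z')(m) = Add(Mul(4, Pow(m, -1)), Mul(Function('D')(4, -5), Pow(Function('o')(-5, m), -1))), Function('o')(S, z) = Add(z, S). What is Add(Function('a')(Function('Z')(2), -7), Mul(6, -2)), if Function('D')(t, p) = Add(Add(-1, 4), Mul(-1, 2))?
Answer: -11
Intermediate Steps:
Function('o')(S, z) = Add(S, z)
Function('D')(t, p) = 1 (Function('D')(t, p) = Add(3, -2) = 1)
Function('Z')(m) = Add(Pow(Add(-5, m), -1), Mul(4, Pow(m, -1))) (Function('Z')(m) = Add(Mul(4, Pow(m, -1)), Mul(1, Pow(Add(-5, m), -1))) = Add(Mul(4, Pow(m, -1)), Pow(Add(-5, m), -1)) = Add(Pow(Add(-5, m), -1), Mul(4, Pow(m, -1))))
Add(Function('a')(Function('Z')(2), -7), Mul(6, -2)) = Add(1, Mul(6, -2)) = Add(1, -12) = -11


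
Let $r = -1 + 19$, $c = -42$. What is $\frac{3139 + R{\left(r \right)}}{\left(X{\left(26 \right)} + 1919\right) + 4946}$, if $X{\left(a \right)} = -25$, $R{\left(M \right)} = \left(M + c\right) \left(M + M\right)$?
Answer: $\frac{455}{1368} \approx 0.3326$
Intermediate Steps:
$r = 18$
$R{\left(M \right)} = 2 M \left(-42 + M\right)$ ($R{\left(M \right)} = \left(M - 42\right) \left(M + M\right) = \left(-42 + M\right) 2 M = 2 M \left(-42 + M\right)$)
$\frac{3139 + R{\left(r \right)}}{\left(X{\left(26 \right)} + 1919\right) + 4946} = \frac{3139 + 2 \cdot 18 \left(-42 + 18\right)}{\left(-25 + 1919\right) + 4946} = \frac{3139 + 2 \cdot 18 \left(-24\right)}{1894 + 4946} = \frac{3139 - 864}{6840} = 2275 \cdot \frac{1}{6840} = \frac{455}{1368}$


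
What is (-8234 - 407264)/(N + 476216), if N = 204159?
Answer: -415498/680375 ≈ -0.61069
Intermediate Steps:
(-8234 - 407264)/(N + 476216) = (-8234 - 407264)/(204159 + 476216) = -415498/680375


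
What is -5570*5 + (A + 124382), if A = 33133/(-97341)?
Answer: 9396488279/97341 ≈ 96532.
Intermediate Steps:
A = -33133/97341 (A = 33133*(-1/97341) = -33133/97341 ≈ -0.34038)
-5570*5 + (A + 124382) = -5570*5 + (-33133/97341 + 124382) = -1114*25 + 12107435129/97341 = -27850 + 12107435129/97341 = 9396488279/97341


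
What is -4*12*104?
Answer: -4992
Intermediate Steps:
-4*12*104 = -48*104 = -4992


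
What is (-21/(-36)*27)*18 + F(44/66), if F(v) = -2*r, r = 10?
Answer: 527/2 ≈ 263.50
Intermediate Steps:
F(v) = -20 (F(v) = -2*10 = -20)
(-21/(-36)*27)*18 + F(44/66) = (-21/(-36)*27)*18 - 20 = (-21*(-1/36)*27)*18 - 20 = ((7/12)*27)*18 - 20 = (63/4)*18 - 20 = 567/2 - 20 = 527/2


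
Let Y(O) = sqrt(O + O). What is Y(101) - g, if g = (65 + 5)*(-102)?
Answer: 7140 + sqrt(202) ≈ 7154.2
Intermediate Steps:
g = -7140 (g = 70*(-102) = -7140)
Y(O) = sqrt(2)*sqrt(O) (Y(O) = sqrt(2*O) = sqrt(2)*sqrt(O))
Y(101) - g = sqrt(2)*sqrt(101) - 1*(-7140) = sqrt(202) + 7140 = 7140 + sqrt(202)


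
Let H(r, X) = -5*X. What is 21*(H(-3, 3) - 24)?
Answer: -819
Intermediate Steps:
21*(H(-3, 3) - 24) = 21*(-5*3 - 24) = 21*(-15 - 24) = 21*(-39) = -819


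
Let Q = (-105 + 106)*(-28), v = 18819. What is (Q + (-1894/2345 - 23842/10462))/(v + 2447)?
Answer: -381329719/260863535870 ≈ -0.0014618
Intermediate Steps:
Q = -28 (Q = 1*(-28) = -28)
(Q + (-1894/2345 - 23842/10462))/(v + 2447) = (-28 + (-1894/2345 - 23842/10462))/(18819 + 2447) = (-28 + (-1894*1/2345 - 23842*1/10462))/21266 = (-28 + (-1894/2345 - 11921/5231))*(1/21266) = (-28 - 37862259/12266695)*(1/21266) = -381329719/12266695*1/21266 = -381329719/260863535870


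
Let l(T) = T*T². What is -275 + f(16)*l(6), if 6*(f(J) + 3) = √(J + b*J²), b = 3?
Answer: 85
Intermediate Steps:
l(T) = T³
f(J) = -3 + √(J + 3*J²)/6
-275 + f(16)*l(6) = -275 + (-3 + √(16*(1 + 3*16))/6)*6³ = -275 + (-3 + √(16*(1 + 48))/6)*216 = -275 + (-3 + √(16*49)/6)*216 = -275 + (-3 + √784/6)*216 = -275 + (-3 + (⅙)*28)*216 = -275 + (-3 + 14/3)*216 = -275 + (5/3)*216 = -275 + 360 = 85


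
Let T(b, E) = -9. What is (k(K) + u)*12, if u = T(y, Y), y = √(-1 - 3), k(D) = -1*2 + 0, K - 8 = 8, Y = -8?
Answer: -132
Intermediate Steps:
K = 16 (K = 8 + 8 = 16)
k(D) = -2 (k(D) = -2 + 0 = -2)
y = 2*I (y = √(-4) = 2*I ≈ 2.0*I)
u = -9
(k(K) + u)*12 = (-2 - 9)*12 = -11*12 = -132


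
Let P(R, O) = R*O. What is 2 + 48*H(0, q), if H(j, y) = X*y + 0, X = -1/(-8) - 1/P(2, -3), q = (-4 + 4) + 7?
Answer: 100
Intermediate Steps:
P(R, O) = O*R
q = 7 (q = 0 + 7 = 7)
X = 7/24 (X = -1/(-8) - 1/((-3*2)) = -1*(-⅛) - 1/(-6) = ⅛ - 1*(-⅙) = ⅛ + ⅙ = 7/24 ≈ 0.29167)
H(j, y) = 7*y/24 (H(j, y) = 7*y/24 + 0 = 7*y/24)
2 + 48*H(0, q) = 2 + 48*((7/24)*7) = 2 + 48*(49/24) = 2 + 98 = 100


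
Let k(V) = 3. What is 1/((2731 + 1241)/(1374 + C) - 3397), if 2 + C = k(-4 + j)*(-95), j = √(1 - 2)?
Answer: -1087/3688567 ≈ -0.00029469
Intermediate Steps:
j = I (j = √(-1) = I ≈ 1.0*I)
C = -287 (C = -2 + 3*(-95) = -2 - 285 = -287)
1/((2731 + 1241)/(1374 + C) - 3397) = 1/((2731 + 1241)/(1374 - 287) - 3397) = 1/(3972/1087 - 3397) = 1/(-3688567/1087) = -1087/3688567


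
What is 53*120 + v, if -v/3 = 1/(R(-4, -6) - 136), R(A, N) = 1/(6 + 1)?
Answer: 2016127/317 ≈ 6360.0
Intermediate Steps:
R(A, N) = ⅐ (R(A, N) = 1/7 = ⅐)
v = 7/317 (v = -3/(⅐ - 136) = -3/(-951/7) = -3*(-7/951) = 7/317 ≈ 0.022082)
53*120 + v = 53*120 + 7/317 = 6360 + 7/317 = 2016127/317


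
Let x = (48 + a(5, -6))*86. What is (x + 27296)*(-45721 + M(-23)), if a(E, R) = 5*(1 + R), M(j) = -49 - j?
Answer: -1339197678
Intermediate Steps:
a(E, R) = 5 + 5*R
x = 1978 (x = (48 + (5 + 5*(-6)))*86 = (48 + (5 - 30))*86 = (48 - 25)*86 = 23*86 = 1978)
(x + 27296)*(-45721 + M(-23)) = (1978 + 27296)*(-45721 + (-49 - 1*(-23))) = 29274*(-45721 + (-49 + 23)) = 29274*(-45721 - 26) = 29274*(-45747) = -1339197678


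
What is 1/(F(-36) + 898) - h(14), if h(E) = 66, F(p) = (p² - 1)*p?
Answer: -3017653/45722 ≈ -66.000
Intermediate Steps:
F(p) = p*(-1 + p²) (F(p) = (-1 + p²)*p = p*(-1 + p²))
1/(F(-36) + 898) - h(14) = 1/(((-36)³ - 1*(-36)) + 898) - 1*66 = 1/((-46656 + 36) + 898) - 66 = 1/(-46620 + 898) - 66 = 1/(-45722) - 66 = -1/45722 - 66 = -3017653/45722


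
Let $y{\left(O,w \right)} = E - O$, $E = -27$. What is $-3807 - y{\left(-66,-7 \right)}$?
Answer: $-3846$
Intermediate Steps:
$y{\left(O,w \right)} = -27 - O$
$-3807 - y{\left(-66,-7 \right)} = -3807 - \left(-27 - -66\right) = -3807 - \left(-27 + 66\right) = -3807 - 39 = -3846$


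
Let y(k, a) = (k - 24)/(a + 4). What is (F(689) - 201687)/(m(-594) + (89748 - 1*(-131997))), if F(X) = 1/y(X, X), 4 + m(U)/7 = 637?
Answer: -3193361/3581120 ≈ -0.89172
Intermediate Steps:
m(U) = 4431 (m(U) = -28 + 7*637 = -28 + 4459 = 4431)
y(k, a) = (-24 + k)/(4 + a)
F(X) = (4 + X)/(-24 + X) (F(X) = 1/((-24 + X)/(4 + X)) = (4 + X)/(-24 + X))
(F(689) - 201687)/(m(-594) + (89748 - 1*(-131997))) = ((4 + 689)/(-24 + 689) - 201687)/(4431 + (89748 - 1*(-131997))) = (693/665 - 201687)/(4431 + (89748 + 131997)) = ((1/665)*693 - 201687)/(4431 + 221745) = (99/95 - 201687)/226176 = -19160166/95*1/226176 = -3193361/3581120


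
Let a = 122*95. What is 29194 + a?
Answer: 40784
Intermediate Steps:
a = 11590
29194 + a = 29194 + 11590 = 40784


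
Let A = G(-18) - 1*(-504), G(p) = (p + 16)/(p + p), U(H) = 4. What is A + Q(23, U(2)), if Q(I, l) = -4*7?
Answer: 8569/18 ≈ 476.06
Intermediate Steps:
G(p) = (16 + p)/(2*p) (G(p) = (16 + p)/((2*p)) = (16 + p)*(1/(2*p)) = (16 + p)/(2*p))
Q(I, l) = -28
A = 9073/18 (A = (½)*(16 - 18)/(-18) - 1*(-504) = (½)*(-1/18)*(-2) + 504 = 1/18 + 504 = 9073/18 ≈ 504.06)
A + Q(23, U(2)) = 9073/18 - 28 = 8569/18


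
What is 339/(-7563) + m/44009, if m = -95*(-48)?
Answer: 6522743/110946689 ≈ 0.058792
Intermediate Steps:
m = 4560
339/(-7563) + m/44009 = 339/(-7563) + 4560/44009 = 339*(-1/7563) + 4560*(1/44009) = -113/2521 + 4560/44009 = 6522743/110946689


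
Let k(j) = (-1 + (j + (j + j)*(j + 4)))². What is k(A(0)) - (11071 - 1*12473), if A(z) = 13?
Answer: 207518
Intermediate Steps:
k(j) = (-1 + j + 2*j*(4 + j))² (k(j) = (-1 + (j + (2*j)*(4 + j)))² = (-1 + (j + 2*j*(4 + j)))² = (-1 + j + 2*j*(4 + j))²)
k(A(0)) - (11071 - 1*12473) = (-1 + 2*13² + 9*13)² - (11071 - 1*12473) = (-1 + 2*169 + 117)² - (11071 - 12473) = (-1 + 338 + 117)² - 1*(-1402) = 454² + 1402 = 206116 + 1402 = 207518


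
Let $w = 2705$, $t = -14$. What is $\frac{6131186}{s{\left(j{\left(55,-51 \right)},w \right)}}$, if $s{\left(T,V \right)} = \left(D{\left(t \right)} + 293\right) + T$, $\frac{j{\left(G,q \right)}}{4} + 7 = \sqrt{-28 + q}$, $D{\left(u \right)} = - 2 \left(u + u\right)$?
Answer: $\frac{1968110706}{104305} - \frac{24524744 i \sqrt{79}}{104305} \approx 18869.0 - 2089.8 i$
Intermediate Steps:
$D{\left(u \right)} = - 4 u$ ($D{\left(u \right)} = - 2 \cdot 2 u = - 4 u$)
$j{\left(G,q \right)} = -28 + 4 \sqrt{-28 + q}$
$s{\left(T,V \right)} = 349 + T$ ($s{\left(T,V \right)} = \left(\left(-4\right) \left(-14\right) + 293\right) + T = \left(56 + 293\right) + T = 349 + T$)
$\frac{6131186}{s{\left(j{\left(55,-51 \right)},w \right)}} = \frac{6131186}{349 - \left(28 - 4 \sqrt{-28 - 51}\right)} = \frac{6131186}{349 - \left(28 - 4 \sqrt{-79}\right)} = \frac{6131186}{349 - \left(28 - 4 i \sqrt{79}\right)} = \frac{6131186}{321 + 4 i \sqrt{79}}$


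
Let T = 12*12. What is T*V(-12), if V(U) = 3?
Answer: 432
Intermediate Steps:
T = 144
T*V(-12) = 144*3 = 432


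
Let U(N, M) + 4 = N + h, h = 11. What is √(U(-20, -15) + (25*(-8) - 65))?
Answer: I*√278 ≈ 16.673*I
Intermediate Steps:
U(N, M) = 7 + N (U(N, M) = -4 + (N + 11) = -4 + (11 + N) = 7 + N)
√(U(-20, -15) + (25*(-8) - 65)) = √((7 - 20) + (25*(-8) - 65)) = √(-13 + (-200 - 65)) = √(-13 - 265) = √(-278) = I*√278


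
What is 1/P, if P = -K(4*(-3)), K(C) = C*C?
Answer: -1/144 ≈ -0.0069444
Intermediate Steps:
K(C) = C²
P = -144 (P = -(4*(-3))² = -1*(-12)² = -1*144 = -144)
1/P = 1/(-144) = -1/144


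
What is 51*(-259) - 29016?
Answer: -42225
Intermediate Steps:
51*(-259) - 29016 = -13209 - 29016 = -42225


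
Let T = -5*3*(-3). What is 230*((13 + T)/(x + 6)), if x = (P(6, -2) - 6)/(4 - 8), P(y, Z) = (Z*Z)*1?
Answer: 26680/13 ≈ 2052.3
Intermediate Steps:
P(y, Z) = Z² (P(y, Z) = Z²*1 = Z²)
T = 45 (T = -15*(-3) = 45)
x = ½ (x = ((-2)² - 6)/(4 - 8) = (4 - 6)/(-4) = -2*(-¼) = ½ ≈ 0.50000)
230*((13 + T)/(x + 6)) = 230*((13 + 45)/(½ + 6)) = 230*(58/(13/2)) = 230*(58*(2/13)) = 230*(116/13) = 26680/13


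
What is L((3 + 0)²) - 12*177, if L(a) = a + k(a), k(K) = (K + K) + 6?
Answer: -2091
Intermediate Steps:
k(K) = 6 + 2*K (k(K) = 2*K + 6 = 6 + 2*K)
L(a) = 6 + 3*a (L(a) = a + (6 + 2*a) = 6 + 3*a)
L((3 + 0)²) - 12*177 = (6 + 3*(3 + 0)²) - 12*177 = (6 + 3*3²) - 2124 = (6 + 3*9) - 2124 = (6 + 27) - 2124 = 33 - 2124 = -2091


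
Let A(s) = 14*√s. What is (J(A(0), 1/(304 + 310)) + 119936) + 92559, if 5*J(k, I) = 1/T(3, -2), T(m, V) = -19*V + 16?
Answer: 57373651/270 ≈ 2.1250e+5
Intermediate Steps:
T(m, V) = 16 - 19*V
J(k, I) = 1/270 (J(k, I) = 1/(5*(16 - 19*(-2))) = 1/(5*(16 + 38)) = (⅕)/54 = (⅕)*(1/54) = 1/270)
(J(A(0), 1/(304 + 310)) + 119936) + 92559 = (1/270 + 119936) + 92559 = 32382721/270 + 92559 = 57373651/270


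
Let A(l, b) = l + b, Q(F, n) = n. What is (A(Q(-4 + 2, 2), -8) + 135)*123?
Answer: 15867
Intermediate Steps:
A(l, b) = b + l
(A(Q(-4 + 2, 2), -8) + 135)*123 = ((-8 + 2) + 135)*123 = (-6 + 135)*123 = 129*123 = 15867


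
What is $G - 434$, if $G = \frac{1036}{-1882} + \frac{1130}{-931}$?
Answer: $- \frac{381760402}{876071} \approx -435.76$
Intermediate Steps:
$G = - \frac{1545588}{876071}$ ($G = 1036 \left(- \frac{1}{1882}\right) + 1130 \left(- \frac{1}{931}\right) = - \frac{518}{941} - \frac{1130}{931} = - \frac{1545588}{876071} \approx -1.7642$)
$G - 434 = - \frac{1545588}{876071} - 434 = - \frac{381760402}{876071}$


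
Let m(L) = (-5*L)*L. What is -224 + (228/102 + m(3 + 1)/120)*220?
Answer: 6176/51 ≈ 121.10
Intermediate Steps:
m(L) = -5*L**2
-224 + (228/102 + m(3 + 1)/120)*220 = -224 + (228/102 - 5*(3 + 1)**2/120)*220 = -224 + (228*(1/102) - 5*4**2*(1/120))*220 = -224 + (38/17 - 5*16*(1/120))*220 = -224 + (38/17 - 80*1/120)*220 = -224 + (38/17 - 2/3)*220 = -224 + (80/51)*220 = -224 + 17600/51 = 6176/51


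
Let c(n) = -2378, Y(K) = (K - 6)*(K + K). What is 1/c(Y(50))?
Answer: -1/2378 ≈ -0.00042052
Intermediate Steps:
Y(K) = 2*K*(-6 + K) (Y(K) = (-6 + K)*(2*K) = 2*K*(-6 + K))
1/c(Y(50)) = 1/(-2378) = -1/2378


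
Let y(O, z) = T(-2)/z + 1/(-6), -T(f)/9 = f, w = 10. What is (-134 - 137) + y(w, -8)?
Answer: -3281/12 ≈ -273.42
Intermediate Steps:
T(f) = -9*f
y(O, z) = -⅙ + 18/z (y(O, z) = (-9*(-2))/z + 1/(-6) = 18/z + 1*(-⅙) = 18/z - ⅙ = -⅙ + 18/z)
(-134 - 137) + y(w, -8) = (-134 - 137) + (⅙)*(108 - 1*(-8))/(-8) = -271 + (⅙)*(-⅛)*(108 + 8) = -271 + (⅙)*(-⅛)*116 = -271 - 29/12 = -3281/12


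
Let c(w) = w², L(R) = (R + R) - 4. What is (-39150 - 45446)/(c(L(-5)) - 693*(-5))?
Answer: -84596/3661 ≈ -23.107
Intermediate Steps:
L(R) = -4 + 2*R (L(R) = 2*R - 4 = -4 + 2*R)
(-39150 - 45446)/(c(L(-5)) - 693*(-5)) = (-39150 - 45446)/((-4 + 2*(-5))² - 693*(-5)) = -84596/((-4 - 10)² + 3465) = -84596/((-14)² + 3465) = -84596/(196 + 3465) = -84596/3661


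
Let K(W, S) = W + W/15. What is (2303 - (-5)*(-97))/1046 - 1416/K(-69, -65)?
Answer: 504669/24058 ≈ 20.977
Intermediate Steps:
K(W, S) = 16*W/15 (K(W, S) = W + W*(1/15) = W + W/15 = 16*W/15)
(2303 - (-5)*(-97))/1046 - 1416/K(-69, -65) = (2303 - (-5)*(-97))/1046 - 1416/((16/15)*(-69)) = (2303 - 1*485)*(1/1046) - 1416/(-368/5) = (2303 - 485)*(1/1046) - 1416*(-5/368) = 1818*(1/1046) + 885/46 = 909/523 + 885/46 = 504669/24058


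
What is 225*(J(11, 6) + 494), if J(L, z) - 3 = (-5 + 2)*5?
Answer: 108450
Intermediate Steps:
J(L, z) = -12 (J(L, z) = 3 + (-5 + 2)*5 = 3 - 3*5 = 3 - 15 = -12)
225*(J(11, 6) + 494) = 225*(-12 + 494) = 225*482 = 108450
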